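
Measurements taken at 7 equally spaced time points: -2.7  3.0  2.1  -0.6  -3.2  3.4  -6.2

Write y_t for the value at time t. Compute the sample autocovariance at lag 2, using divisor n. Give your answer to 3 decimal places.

Mean ȳ = (-2.7 + 3.0 + 2.1 − 0.6 − 3.2 + 3.4 − 6.2)/7 = -0.6000
Σ_{t=1}^{5}(y_t−ȳ)(y_{t+2}−ȳ) = 1.8700
γ_2 = 1.8700 / 7 = 0.267

0.267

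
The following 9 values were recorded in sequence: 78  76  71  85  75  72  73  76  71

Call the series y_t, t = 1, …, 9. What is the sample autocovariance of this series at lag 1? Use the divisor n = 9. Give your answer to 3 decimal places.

Mean ȳ = (78 + 76 + 71 + 85 + 75 + 72 + 73 + 76 + 71)/9 = 75.2222
Σ_{t=1}^{8}(y_t−ȳ)(y_{t+1}−ȳ) = -41.7160
γ_1 = -41.7160 / 9 = -4.635

-4.635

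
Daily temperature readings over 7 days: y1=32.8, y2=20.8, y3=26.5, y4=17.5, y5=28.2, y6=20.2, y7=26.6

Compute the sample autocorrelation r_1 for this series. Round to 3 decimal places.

-0.590

Mean ȳ = (32.8 + 20.8 + 26.5 + 17.5 + 28.2 + 20.2 + 26.6)/7 = 24.6571
Deviations from mean: 8.1429, -3.8571, 1.8429, -7.1571, 3.5429, -4.4571, 1.9429
Numerator Σ_{t=1}^{6}(y_t−ȳ)(y_{t+1}−ȳ) = -101.5133
Denominator Σ(y_t−ȳ)² = 171.9971
r_1 = -101.5133 / 171.9971 = -0.590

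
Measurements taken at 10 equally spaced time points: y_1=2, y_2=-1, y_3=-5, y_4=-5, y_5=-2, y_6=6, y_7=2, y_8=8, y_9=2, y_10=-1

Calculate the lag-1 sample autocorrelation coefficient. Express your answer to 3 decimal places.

0.393

Mean ȳ = (2 − 1 − 5 − 5 − 2 + 6 + 2 + 8 + 2 − 1)/10 = 0.6000
Numerator Σ_{t=1}^{9}(y_t−ȳ)(y_{t+1}−ȳ) = 64.6400
Denominator Σ(y_t−ȳ)² = 164.4000
r_1 = 64.6400 / 164.4000 = 0.393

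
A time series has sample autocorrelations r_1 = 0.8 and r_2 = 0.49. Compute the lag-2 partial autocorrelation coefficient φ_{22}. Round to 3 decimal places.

-0.417

φ_{22} = (r_2 − r_1²) / (1 − r_1²)
r_1² = (0.8)² = 0.64
Numerator = 0.49 − 0.6400 = -0.1500; denominator = 1 − 0.6400 = 0.3600
φ_{22} = -0.1500 / 0.3600 = -0.417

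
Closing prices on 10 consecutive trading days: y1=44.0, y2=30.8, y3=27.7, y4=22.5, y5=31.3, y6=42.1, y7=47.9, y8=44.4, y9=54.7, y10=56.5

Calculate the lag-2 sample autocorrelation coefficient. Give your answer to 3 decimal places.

Mean ȳ = (44.0 + 30.8 + 27.7 + 22.5 + 31.3 + 42.1 + 47.9 + 44.4 + 54.7 + 56.5)/10 = 40.1900
Numerator Σ_{t=1}^{8}(y_t−ȳ)(y_{t+2}−ȳ) = 315.8068
Denominator Σ(y_t−ȳ)² = 1208.0290
r_2 = 315.8068 / 1208.0290 = 0.261

0.261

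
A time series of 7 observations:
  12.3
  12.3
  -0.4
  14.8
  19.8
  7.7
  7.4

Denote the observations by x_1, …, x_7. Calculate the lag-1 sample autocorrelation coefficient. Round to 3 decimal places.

Mean x̄ = (12.3 + 12.3 − 0.4 + 14.8 + 19.8 + 7.7 + 7.4)/7 = 10.5571
Deviations from mean: 1.7429, 1.7429, -10.9571, 4.2429, 9.2429, -2.8571, -3.1571
Σ(x_t−x̄)(x_{t+1}−x̄) = (3.0376) + (-19.0967) + (-46.4896) + (39.2161) + (-26.4082) + (9.0204) = -40.7204
Denominator Σ(x_t−x̄)² = 247.6971
r_1 = -40.7204 / 247.6971 = -0.164

-0.164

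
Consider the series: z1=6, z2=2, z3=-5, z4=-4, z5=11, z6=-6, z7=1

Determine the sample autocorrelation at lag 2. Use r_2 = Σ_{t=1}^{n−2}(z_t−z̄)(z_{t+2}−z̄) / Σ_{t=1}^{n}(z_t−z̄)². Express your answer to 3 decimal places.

Mean z̄ = (6 + 2 − 5 − 4 + 11 − 6 + 1)/7 = 0.7143
Deviations from mean: 5.2857, 1.2857, -5.7143, -4.7143, 10.2857, -6.7143, 0.2857
Numerator Σ_{t=1}^{5}(z_t−z̄)(z_{t+2}−z̄) = -60.4490
Denominator Σ(z_t−z̄)² = 235.4286
r_2 = -60.4490 / 235.4286 = -0.257

-0.257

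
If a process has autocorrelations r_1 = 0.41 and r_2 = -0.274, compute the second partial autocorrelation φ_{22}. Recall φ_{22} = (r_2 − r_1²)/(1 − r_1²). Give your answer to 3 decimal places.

φ_{22} = (r_2 − r_1²) / (1 − r_1²)
r_1² = (0.41)² = 0.1681
Numerator = -0.274 − 0.1681 = -0.4421; denominator = 1 − 0.1681 = 0.8319
φ_{22} = -0.4421 / 0.8319 = -0.531

-0.531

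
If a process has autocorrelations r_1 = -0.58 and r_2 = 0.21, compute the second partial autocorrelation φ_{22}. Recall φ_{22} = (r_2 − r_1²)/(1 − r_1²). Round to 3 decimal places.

φ_{22} = (r_2 − r_1²) / (1 − r_1²)
r_1² = (-0.58)² = 0.3364
Numerator = 0.21 − 0.3364 = -0.1264; denominator = 1 − 0.3364 = 0.6636
φ_{22} = -0.1264 / 0.6636 = -0.190

-0.190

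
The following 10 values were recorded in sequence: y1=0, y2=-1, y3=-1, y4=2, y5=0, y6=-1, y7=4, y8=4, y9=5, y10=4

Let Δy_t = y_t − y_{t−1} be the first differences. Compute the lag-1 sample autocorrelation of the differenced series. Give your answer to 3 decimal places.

First differences Δy: -1, 0, 3, -2, -1, 5, 0, 1, -1
Mean of differences = 0.4444
Numerator Σ(Δy_t−Δȳ)(Δy_{t+1}−Δȳ) = -12.8642
Denominator Σ(Δy_t−Δȳ)² = 40.2222
r_1(Δy) = -12.8642 / 40.2222 = -0.320

-0.320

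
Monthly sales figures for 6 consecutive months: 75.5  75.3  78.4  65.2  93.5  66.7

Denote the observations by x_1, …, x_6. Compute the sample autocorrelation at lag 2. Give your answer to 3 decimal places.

0.285

Mean x̄ = (75.5 + 75.3 + 78.4 + 65.2 + 93.5 + 66.7)/6 = 75.7667
Numerator Σ_{t=1}^{4}(x_t−x̄)(x_{t+2}−x̄) = 146.7311
Denominator Σ(x_t−x̄)² = 515.5533
r_2 = 146.7311 / 515.5533 = 0.285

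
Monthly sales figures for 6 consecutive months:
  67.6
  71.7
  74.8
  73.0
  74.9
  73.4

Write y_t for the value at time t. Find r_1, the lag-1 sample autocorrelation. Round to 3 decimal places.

Mean ȳ = (67.6 + 71.7 + 74.8 + 73.0 + 74.9 + 73.4)/6 = 72.5667
Deviations from mean: -4.9667, -0.8667, 2.2333, 0.4333, 2.3333, 0.8333
Σ(y_t−ȳ)(y_{t+1}−ȳ) = (4.3044) + (-1.9356) + (0.9678) + (1.0111) + (1.9444) = 6.2922
Denominator Σ(y_t−ȳ)² = 36.7333
r_1 = 6.2922 / 36.7333 = 0.171

0.171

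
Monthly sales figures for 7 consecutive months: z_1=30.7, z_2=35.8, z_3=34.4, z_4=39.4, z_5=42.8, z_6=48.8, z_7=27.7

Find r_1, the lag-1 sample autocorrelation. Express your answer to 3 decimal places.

-0.078

Mean z̄ = (30.7 + 35.8 + 34.4 + 39.4 + 42.8 + 48.8 + 27.7)/7 = 37.0857
Deviations from mean: -6.3857, -1.2857, -2.6857, 2.3143, 5.7143, 11.7143, -9.3857
Σ(z_t−z̄)(z_{t+1}−z̄) = (8.2102) + (3.4531) + (-6.2155) + (13.2245) + (66.9388) + (-109.9469) = -24.3359
Denominator Σ(z_t−z̄)² = 312.9686
r_1 = -24.3359 / 312.9686 = -0.078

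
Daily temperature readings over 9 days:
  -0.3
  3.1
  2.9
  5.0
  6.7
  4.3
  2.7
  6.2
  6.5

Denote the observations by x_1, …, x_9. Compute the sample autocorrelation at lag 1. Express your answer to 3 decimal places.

Mean x̄ = (-0.3 + 3.1 + 2.9 + 5.0 + 6.7 + 4.3 + 2.7 + 6.2 + 6.5)/9 = 4.1222
Numerator Σ_{t=1}^{8}(x_t−x̄)(x_{t+1}−x̄) = 9.1506
Denominator Σ(x_t−x̄)² = 41.5356
r_1 = 9.1506 / 41.5356 = 0.220

0.220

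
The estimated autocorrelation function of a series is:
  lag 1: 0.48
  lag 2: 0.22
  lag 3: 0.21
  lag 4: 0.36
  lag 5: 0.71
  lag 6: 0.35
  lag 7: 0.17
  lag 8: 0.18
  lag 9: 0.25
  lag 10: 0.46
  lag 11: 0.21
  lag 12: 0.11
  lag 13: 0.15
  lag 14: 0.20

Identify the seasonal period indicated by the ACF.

5

The largest autocorrelation is r_5 = 0.71; the remaining lags stay at or below 0.48. The elevated value at lag 1 (0.48), dropping to 0.22 at lag 2, reflects decaying short-term dependence rather than seasonality.
The dominant spike at lag 5 indicates a seasonal period of 5.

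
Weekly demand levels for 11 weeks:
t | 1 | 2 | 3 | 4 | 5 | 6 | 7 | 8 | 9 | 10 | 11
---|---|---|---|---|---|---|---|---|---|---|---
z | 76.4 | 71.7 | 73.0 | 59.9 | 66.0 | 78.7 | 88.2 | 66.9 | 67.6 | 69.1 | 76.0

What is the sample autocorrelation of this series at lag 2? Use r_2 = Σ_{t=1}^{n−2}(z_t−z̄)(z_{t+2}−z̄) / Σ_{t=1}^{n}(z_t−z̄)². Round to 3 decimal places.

Mean z̄ = (76.4 + 71.7 + 73.0 + 59.9 + 66.0 + 78.7 + 88.2 + 66.9 + 67.6 + 69.1 + 76.0)/11 = 72.1364
Numerator Σ_{t=1}^{9}(z_t−z̄)(z_{t+2}−z̄) = -284.0326
Denominator Σ(z_t−z̄)² = 579.7655
r_2 = -284.0326 / 579.7655 = -0.490

-0.490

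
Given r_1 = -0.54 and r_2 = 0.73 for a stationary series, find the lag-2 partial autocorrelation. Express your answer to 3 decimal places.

0.619

φ_{22} = (r_2 − r_1²) / (1 − r_1²)
r_1² = (-0.54)² = 0.2916
Numerator = 0.73 − 0.2916 = 0.4384; denominator = 1 − 0.2916 = 0.7084
φ_{22} = 0.4384 / 0.7084 = 0.619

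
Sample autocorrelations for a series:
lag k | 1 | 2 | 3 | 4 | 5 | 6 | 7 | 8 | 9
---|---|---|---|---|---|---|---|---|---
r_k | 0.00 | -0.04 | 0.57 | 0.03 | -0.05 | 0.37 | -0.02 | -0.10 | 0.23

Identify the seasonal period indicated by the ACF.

The largest autocorrelation is r_3 = 0.57, with weaker echoes at lags 6 (0.37) and 9 (0.23); the remaining lags stay at or below 0.03.
The dominant spike at lag 3 indicates a seasonal period of 3.

3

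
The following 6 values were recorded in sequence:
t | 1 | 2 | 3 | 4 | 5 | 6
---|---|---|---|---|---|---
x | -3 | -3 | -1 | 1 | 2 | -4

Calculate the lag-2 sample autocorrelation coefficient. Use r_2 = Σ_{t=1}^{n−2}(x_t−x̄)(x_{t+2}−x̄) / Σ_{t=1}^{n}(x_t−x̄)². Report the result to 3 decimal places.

-0.326

Mean x̄ = (-3 − 3 − 1 + 1 + 2 − 4)/6 = -1.3333
Numerator Σ_{t=1}^{4}(x_t−x̄)(x_{t+2}−x̄) = -9.5556
Denominator Σ(x_t−x̄)² = 29.3333
r_2 = -9.5556 / 29.3333 = -0.326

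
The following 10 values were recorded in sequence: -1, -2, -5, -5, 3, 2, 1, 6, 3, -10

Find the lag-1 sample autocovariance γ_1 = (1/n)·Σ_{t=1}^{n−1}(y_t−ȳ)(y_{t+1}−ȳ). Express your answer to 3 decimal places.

2.576

Mean ȳ = (-1 − 2 − 5 − 5 + 3 + 2 + 1 + 6 + 3 − 10)/10 = -0.8000
Σ_{t=1}^{9}(y_t−ȳ)(y_{t+1}−ȳ) = 25.7600
γ_1 = 25.7600 / 10 = 2.576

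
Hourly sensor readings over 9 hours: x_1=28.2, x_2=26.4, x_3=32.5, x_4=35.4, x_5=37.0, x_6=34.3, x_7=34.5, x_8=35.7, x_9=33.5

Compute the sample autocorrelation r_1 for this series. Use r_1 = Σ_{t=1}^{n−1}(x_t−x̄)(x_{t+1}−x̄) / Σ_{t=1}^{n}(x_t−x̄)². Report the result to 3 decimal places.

Mean x̄ = (28.2 + 26.4 + 32.5 + 35.4 + 37.0 + 34.3 + 34.5 + 35.7 + 33.5)/9 = 33.0556
Numerator Σ_{t=1}^{8}(x_t−x̄)(x_{t+1}−x̄) = 55.6602
Denominator Σ(x_t−x̄)² = 100.0622
r_1 = 55.6602 / 100.0622 = 0.556

0.556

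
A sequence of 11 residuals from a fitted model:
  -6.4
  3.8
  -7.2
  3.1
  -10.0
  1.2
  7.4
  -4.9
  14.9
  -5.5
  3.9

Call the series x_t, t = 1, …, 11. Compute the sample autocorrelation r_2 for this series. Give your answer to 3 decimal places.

0.441

Mean x̄ = (-6.4 + 3.8 − 7.2 + 3.1 − 10.0 + 1.2 + 7.4 − 4.9 + 14.9 − 5.5 + 3.9)/11 = 0.0273
Numerator Σ_{t=1}^{9}(x_t−x̄)(x_{t+2}−x̄) = 248.8958
Denominator Σ(x_t−x̄)² = 564.5218
r_2 = 248.8958 / 564.5218 = 0.441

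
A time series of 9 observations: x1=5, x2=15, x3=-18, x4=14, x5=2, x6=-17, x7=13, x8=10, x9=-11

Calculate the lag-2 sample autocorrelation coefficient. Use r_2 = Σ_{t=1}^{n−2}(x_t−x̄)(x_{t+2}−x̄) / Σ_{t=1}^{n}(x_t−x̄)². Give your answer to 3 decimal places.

-0.304

Mean x̄ = (5 + 15 − 18 + 14 + 2 − 17 + 13 + 10 − 11)/9 = 1.4444
Numerator Σ_{t=1}^{7}(x_t−x̄)(x_{t+2}−x̄) = -436.5062
Denominator Σ(x_t−x̄)² = 1434.2222
r_2 = -436.5062 / 1434.2222 = -0.304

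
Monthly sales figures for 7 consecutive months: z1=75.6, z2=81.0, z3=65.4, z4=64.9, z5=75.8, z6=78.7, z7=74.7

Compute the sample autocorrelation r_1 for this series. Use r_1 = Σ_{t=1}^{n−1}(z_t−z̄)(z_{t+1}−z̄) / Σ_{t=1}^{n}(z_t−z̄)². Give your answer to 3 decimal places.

Mean z̄ = (75.6 + 81.0 + 65.4 + 64.9 + 75.8 + 78.7 + 74.7)/7 = 73.7286
Deviations from mean: 1.8714, 7.2714, -8.3286, -8.8286, 2.0714, 4.9714, 0.9714
Σ(z_t−z̄)(z_{t+1}−z̄) = (13.6080) + (-60.5606) + (73.5294) + (-18.2878) + (10.2980) + (4.8294) = 23.4163
Denominator Σ(z_t−z̄)² = 233.6343
r_1 = 23.4163 / 233.6343 = 0.100

0.100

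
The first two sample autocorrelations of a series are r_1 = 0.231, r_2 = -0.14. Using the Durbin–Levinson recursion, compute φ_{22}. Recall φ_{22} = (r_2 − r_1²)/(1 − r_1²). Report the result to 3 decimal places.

-0.204

φ_{22} = (r_2 − r_1²) / (1 − r_1²)
r_1² = (0.231)² = 0.053361
Numerator = -0.14 − 0.0534 = -0.1934; denominator = 1 − 0.0534 = 0.9466
φ_{22} = -0.1934 / 0.9466 = -0.204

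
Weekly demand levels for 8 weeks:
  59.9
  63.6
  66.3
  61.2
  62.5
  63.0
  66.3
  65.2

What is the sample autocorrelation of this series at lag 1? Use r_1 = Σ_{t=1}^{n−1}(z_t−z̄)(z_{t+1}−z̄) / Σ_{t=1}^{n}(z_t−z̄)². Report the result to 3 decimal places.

Mean z̄ = (59.9 + 63.6 + 66.3 + 61.2 + 62.5 + 63.0 + 66.3 + 65.2)/8 = 63.5000
Deviations from mean: -3.6000, 0.1000, 2.8000, -2.3000, -1.0000, -0.5000, 2.8000, 1.7000
Numerator Σ_{t=1}^{7}(z_t−z̄)(z_{t+1}−z̄) = -0.3600
Denominator Σ(z_t−z̄)² = 38.0800
r_1 = -0.3600 / 38.0800 = -0.009

-0.009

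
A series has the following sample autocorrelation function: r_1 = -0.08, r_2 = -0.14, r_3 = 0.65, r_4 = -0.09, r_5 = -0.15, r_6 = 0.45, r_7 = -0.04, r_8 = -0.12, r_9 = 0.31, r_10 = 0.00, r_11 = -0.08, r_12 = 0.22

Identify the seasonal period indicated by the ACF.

3

The largest autocorrelation is r_3 = 0.65, with weaker echoes at lags 6 (0.45), 9 (0.31) and 12 (0.22); the remaining lags stay at or below 0.00.
The dominant spike at lag 3 indicates a seasonal period of 3.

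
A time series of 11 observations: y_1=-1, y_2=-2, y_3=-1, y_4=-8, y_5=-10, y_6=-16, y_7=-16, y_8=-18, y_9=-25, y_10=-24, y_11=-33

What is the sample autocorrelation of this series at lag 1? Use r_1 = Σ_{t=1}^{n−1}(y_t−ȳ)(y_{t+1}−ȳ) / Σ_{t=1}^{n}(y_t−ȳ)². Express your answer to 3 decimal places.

0.668

Mean ȳ = (-1 − 2 − 1 − 8 − 10 − 16 − 16 − 18 − 25 − 24 − 33)/11 = -14.0000
Numerator Σ_{t=1}^{10}(y_t−ȳ)(y_{t+1}−ȳ) = 762.0000
Denominator Σ(y_t−ȳ)² = 1140.0000
r_1 = 762.0000 / 1140.0000 = 0.668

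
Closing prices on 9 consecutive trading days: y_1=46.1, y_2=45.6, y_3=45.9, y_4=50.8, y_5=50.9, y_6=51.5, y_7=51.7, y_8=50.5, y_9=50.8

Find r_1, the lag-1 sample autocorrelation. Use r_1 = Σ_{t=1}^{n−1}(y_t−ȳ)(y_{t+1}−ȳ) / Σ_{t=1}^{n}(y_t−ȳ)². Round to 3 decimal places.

Mean ȳ = (46.1 + 45.6 + 45.9 + 50.8 + 50.9 + 51.5 + 51.7 + 50.5 + 50.8)/9 = 49.3111
Numerator Σ_{t=1}^{8}(y_t−ȳ)(y_{t+1}−ȳ) = 35.1799
Denominator Σ(y_t−ȳ)² = 54.5889
r_1 = 35.1799 / 54.5889 = 0.644

0.644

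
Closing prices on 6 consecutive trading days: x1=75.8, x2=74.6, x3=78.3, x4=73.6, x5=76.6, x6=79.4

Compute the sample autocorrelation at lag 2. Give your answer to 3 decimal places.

-0.172

Mean x̄ = (75.8 + 74.6 + 78.3 + 73.6 + 76.6 + 79.4)/6 = 76.3833
Σ(x_t−x̄)(x_{t+2}−x̄) = (-1.1181) + (4.9636) + (0.4153) + (-8.3964) = -4.1356
Denominator Σ(x_t−x̄)² = 24.0883
r_2 = -4.1356 / 24.0883 = -0.172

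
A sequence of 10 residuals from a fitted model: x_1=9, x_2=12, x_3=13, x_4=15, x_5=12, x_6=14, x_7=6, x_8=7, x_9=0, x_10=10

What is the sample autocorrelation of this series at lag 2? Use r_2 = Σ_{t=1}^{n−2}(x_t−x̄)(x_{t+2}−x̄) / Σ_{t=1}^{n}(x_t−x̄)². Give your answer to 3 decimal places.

Mean x̄ = (9 + 12 + 13 + 15 + 12 + 14 + 6 + 7 + 0 + 10)/10 = 9.8000
Numerator Σ_{t=1}^{8}(x_t−x̄)(x_{t+2}−x̄) = 54.3200
Denominator Σ(x_t−x̄)² = 183.6000
r_2 = 54.3200 / 183.6000 = 0.296

0.296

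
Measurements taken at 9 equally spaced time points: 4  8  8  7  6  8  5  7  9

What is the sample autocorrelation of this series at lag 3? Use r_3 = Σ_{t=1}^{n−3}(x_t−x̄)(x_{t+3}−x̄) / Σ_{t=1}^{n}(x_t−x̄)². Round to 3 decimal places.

0.094

Mean x̄ = (4 + 8 + 8 + 7 + 6 + 8 + 5 + 7 + 9)/9 = 6.8889
Σ(x_t−x̄)(x_{t+3}−x̄) = (-0.3210) + (-0.9877) + (1.2346) + (-0.2099) + (-0.0988) + (2.3457) = 1.9630
Denominator Σ(x_t−x̄)² = 20.8889
r_3 = 1.9630 / 20.8889 = 0.094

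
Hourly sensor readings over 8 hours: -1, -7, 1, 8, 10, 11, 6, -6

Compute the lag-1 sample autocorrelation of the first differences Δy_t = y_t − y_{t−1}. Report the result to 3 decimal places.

First differences Δy: -6, 8, 7, 2, 1, -5, -12
Mean of differences = -0.7143
Numerator Σ(Δy_t−Δȳ)(Δy_{t+1}−Δȳ) = 87.7755
Denominator Σ(Δy_t−Δȳ)² = 319.4286
r_1(Δy) = 87.7755 / 319.4286 = 0.275

0.275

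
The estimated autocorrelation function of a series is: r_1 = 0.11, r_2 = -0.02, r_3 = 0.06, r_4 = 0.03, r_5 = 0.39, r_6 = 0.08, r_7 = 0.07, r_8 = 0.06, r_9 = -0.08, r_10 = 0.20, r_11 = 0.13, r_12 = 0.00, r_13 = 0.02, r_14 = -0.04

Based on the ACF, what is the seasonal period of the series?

5

The largest autocorrelation is r_5 = 0.39, with a weaker echo at lag 10 (0.20); the remaining lags stay at or below 0.13.
The dominant spike at lag 5 indicates a seasonal period of 5.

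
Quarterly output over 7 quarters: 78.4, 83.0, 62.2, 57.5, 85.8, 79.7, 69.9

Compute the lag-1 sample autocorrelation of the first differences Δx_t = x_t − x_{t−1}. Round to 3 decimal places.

First differences Δx: 4.6, -20.8, -4.7, 28.3, -6.1, -9.8
Mean of differences = -1.4167
Numerator Σ(Δx_t−Δx̄)(Δx_{t+1}−Δx̄) = -250.4619
Denominator Σ(Δx_t−Δx̄)² = 1397.9883
r_1(Δx) = -250.4619 / 1397.9883 = -0.179

-0.179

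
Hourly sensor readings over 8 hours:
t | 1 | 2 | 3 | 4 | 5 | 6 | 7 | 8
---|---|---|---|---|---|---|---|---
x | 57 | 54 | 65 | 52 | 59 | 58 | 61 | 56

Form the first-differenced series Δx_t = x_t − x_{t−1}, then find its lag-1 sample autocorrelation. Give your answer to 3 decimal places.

First differences Δx: -3, 11, -13, 7, -1, 3, -5
Mean of differences = -0.1429
Numerator Σ(Δx_t−Δx̄)(Δx_{t+1}−Δx̄) = -291.0204
Denominator Σ(Δx_t−Δx̄)² = 382.8571
r_1(Δx) = -291.0204 / 382.8571 = -0.760

-0.760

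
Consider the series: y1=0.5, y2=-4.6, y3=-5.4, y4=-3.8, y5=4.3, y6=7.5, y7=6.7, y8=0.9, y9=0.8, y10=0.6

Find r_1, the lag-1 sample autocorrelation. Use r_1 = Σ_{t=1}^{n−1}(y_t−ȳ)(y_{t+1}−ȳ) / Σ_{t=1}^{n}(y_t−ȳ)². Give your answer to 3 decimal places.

0.614

Mean ȳ = (0.5 − 4.6 − 5.4 − 3.8 + 4.3 + 7.5 + 6.7 + 0.9 + 0.8 + 0.6)/10 = 0.7500
Numerator Σ_{t=1}^{9}(y_t−ȳ)(y_{t+1}−ȳ) = 111.0875
Denominator Σ(y_t−ȳ)² = 180.8250
r_1 = 111.0875 / 180.8250 = 0.614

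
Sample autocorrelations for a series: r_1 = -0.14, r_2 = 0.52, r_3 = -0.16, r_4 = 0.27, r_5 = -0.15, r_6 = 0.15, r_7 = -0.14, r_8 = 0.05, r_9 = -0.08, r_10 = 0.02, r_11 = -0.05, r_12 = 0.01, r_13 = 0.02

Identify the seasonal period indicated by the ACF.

The largest autocorrelation is r_2 = 0.52, with weaker echoes at lags 4 (0.27) and 6 (0.15); the remaining lags stay at or below 0.05.
The dominant spike at lag 2 indicates a seasonal period of 2.

2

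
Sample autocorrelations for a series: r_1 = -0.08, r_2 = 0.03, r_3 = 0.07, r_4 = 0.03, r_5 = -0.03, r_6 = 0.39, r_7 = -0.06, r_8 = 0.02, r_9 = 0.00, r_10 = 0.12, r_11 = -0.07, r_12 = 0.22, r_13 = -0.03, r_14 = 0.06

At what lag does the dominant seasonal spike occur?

6

The largest autocorrelation is r_6 = 0.39, with a weaker echo at lag 12 (0.22); the remaining lags stay at or below 0.12.
The dominant spike at lag 6 indicates a seasonal period of 6.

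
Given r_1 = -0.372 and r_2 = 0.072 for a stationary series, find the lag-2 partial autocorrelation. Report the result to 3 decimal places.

-0.077

φ_{22} = (r_2 − r_1²) / (1 − r_1²)
r_1² = (-0.372)² = 0.138384
Numerator = 0.072 − 0.1384 = -0.0664; denominator = 1 − 0.1384 = 0.8616
φ_{22} = -0.0664 / 0.8616 = -0.077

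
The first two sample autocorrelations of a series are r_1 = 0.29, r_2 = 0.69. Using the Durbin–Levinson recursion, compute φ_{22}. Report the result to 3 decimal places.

φ_{22} = (r_2 − r_1²) / (1 − r_1²)
r_1² = (0.29)² = 0.0841
Numerator = 0.69 − 0.0841 = 0.6059; denominator = 1 − 0.0841 = 0.9159
φ_{22} = 0.6059 / 0.9159 = 0.662

0.662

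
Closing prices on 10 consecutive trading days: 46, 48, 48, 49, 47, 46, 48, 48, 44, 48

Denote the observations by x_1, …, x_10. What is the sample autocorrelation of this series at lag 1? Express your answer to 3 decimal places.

-0.227

Mean x̄ = (46 + 48 + 48 + 49 + 47 + 46 + 48 + 48 + 44 + 48)/10 = 47.2000
Numerator Σ_{t=1}^{9}(x_t−x̄)(x_{t+1}−x̄) = -4.4400
Denominator Σ(x_t−x̄)² = 19.6000
r_1 = -4.4400 / 19.6000 = -0.227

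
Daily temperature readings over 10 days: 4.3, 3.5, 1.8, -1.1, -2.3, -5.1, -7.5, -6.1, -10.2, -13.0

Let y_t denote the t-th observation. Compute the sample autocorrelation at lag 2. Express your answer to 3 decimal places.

Mean ȳ = (4.3 + 3.5 + 1.8 − 1.1 − 2.3 − 5.1 − 7.5 − 6.1 − 10.2 − 13.0)/10 = -3.5700
Numerator Σ_{t=1}^{8}(y_t−ȳ)(y_{t+2}−ȳ) = 111.5592
Denominator Σ(y_t−ȳ)² = 305.5410
r_2 = 111.5592 / 305.5410 = 0.365

0.365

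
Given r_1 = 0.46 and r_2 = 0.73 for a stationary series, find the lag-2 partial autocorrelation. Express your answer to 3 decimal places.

0.658

φ_{22} = (r_2 − r_1²) / (1 − r_1²)
r_1² = (0.46)² = 0.2116
Numerator = 0.73 − 0.2116 = 0.5184; denominator = 1 − 0.2116 = 0.7884
φ_{22} = 0.5184 / 0.7884 = 0.658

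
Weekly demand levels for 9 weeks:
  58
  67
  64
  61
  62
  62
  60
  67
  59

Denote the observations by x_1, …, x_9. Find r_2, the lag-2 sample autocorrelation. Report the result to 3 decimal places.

-0.082

Mean x̄ = (58 + 67 + 64 + 61 + 62 + 62 + 60 + 67 + 59)/9 = 62.2222
Numerator Σ_{t=1}^{7}(x_t−x̄)(x_{t+2}−x̄) = -6.8765
Denominator Σ(x_t−x̄)² = 83.5556
r_2 = -6.8765 / 83.5556 = -0.082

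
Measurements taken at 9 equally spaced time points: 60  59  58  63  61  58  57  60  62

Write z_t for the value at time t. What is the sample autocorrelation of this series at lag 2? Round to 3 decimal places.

-0.658

Mean z̄ = (60 + 59 + 58 + 63 + 61 + 58 + 57 + 60 + 62)/9 = 59.7778
Σ(z_t−z̄)(z_{t+2}−z̄) = (-0.3951) + (-2.5062) + (-2.1728) + (-5.7284) + (-3.3951) + (-0.3951) + (-6.1728) = -20.7654
Denominator Σ(z_t−z̄)² = 31.5556
r_2 = -20.7654 / 31.5556 = -0.658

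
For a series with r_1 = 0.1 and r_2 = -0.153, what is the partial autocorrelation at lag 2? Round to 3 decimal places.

-0.165

φ_{22} = (r_2 − r_1²) / (1 − r_1²)
r_1² = (0.1)² = 0.01
Numerator = -0.153 − 0.0100 = -0.1630; denominator = 1 − 0.0100 = 0.9900
φ_{22} = -0.1630 / 0.9900 = -0.165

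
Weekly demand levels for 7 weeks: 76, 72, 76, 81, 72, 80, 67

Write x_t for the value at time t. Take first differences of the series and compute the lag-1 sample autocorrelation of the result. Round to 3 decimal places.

-0.580

First differences Δx: -4, 4, 5, -9, 8, -13
Mean of differences = -1.5000
Numerator Σ(Δx_t−Δx̄)(Δx_{t+1}−Δx̄) = -207.2500
Denominator Σ(Δx_t−Δx̄)² = 357.5000
r_1(Δx) = -207.2500 / 357.5000 = -0.580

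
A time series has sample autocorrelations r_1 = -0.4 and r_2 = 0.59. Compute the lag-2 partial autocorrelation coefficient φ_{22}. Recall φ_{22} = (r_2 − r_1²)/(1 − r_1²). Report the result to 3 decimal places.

φ_{22} = (r_2 − r_1²) / (1 − r_1²)
r_1² = (-0.4)² = 0.16
Numerator = 0.59 − 0.1600 = 0.4300; denominator = 1 − 0.1600 = 0.8400
φ_{22} = 0.4300 / 0.8400 = 0.512

0.512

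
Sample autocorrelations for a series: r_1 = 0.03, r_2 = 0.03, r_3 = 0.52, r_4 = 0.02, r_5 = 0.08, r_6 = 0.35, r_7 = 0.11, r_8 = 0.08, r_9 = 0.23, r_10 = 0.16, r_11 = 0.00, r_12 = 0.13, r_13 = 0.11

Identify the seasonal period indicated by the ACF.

3

The largest autocorrelation is r_3 = 0.52, with weaker echoes at lags 6 (0.35) and 9 (0.23); the remaining lags stay at or below 0.16.
The dominant spike at lag 3 indicates a seasonal period of 3.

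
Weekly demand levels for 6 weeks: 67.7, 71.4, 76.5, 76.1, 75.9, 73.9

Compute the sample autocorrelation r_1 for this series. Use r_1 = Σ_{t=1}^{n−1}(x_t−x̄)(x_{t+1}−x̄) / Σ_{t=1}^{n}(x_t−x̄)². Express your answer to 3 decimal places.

0.341

Mean x̄ = (67.7 + 71.4 + 76.5 + 76.1 + 75.9 + 73.9)/6 = 73.5833
Deviations from mean: -5.8833, -2.1833, 2.9167, 2.5167, 2.3167, 0.3167
Numerator Σ_{t=1}^{5}(x_t−x̄)(x_{t+1}−x̄) = 20.3814
Denominator Σ(x_t−x̄)² = 59.6883
r_1 = 20.3814 / 59.6883 = 0.341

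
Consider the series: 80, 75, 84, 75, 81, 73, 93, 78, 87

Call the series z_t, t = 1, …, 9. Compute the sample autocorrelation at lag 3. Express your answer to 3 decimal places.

-0.428

Mean z̄ = (80 + 75 + 84 + 75 + 81 + 73 + 93 + 78 + 87)/9 = 80.6667
Σ(z_t−z̄)(z_{t+3}−z̄) = (3.7778) + (-1.8889) + (-25.5556) + (-69.8889) + (-0.8889) + (-48.5556) = -143.0000
Denominator Σ(z_t−z̄)² = 334.0000
r_3 = -143.0000 / 334.0000 = -0.428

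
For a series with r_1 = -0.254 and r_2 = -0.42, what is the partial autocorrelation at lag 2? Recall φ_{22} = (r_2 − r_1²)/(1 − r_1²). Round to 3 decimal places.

-0.518

φ_{22} = (r_2 − r_1²) / (1 − r_1²)
r_1² = (-0.254)² = 0.064516
Numerator = -0.42 − 0.0645 = -0.4845; denominator = 1 − 0.0645 = 0.9355
φ_{22} = -0.4845 / 0.9355 = -0.518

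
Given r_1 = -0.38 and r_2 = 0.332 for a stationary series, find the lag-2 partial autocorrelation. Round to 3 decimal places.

0.219

φ_{22} = (r_2 − r_1²) / (1 − r_1²)
r_1² = (-0.38)² = 0.1444
Numerator = 0.332 − 0.1444 = 0.1876; denominator = 1 − 0.1444 = 0.8556
φ_{22} = 0.1876 / 0.8556 = 0.219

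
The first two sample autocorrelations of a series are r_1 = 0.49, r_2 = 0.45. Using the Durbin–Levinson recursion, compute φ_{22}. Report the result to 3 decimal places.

φ_{22} = (r_2 − r_1²) / (1 − r_1²)
r_1² = (0.49)² = 0.2401
Numerator = 0.45 − 0.2401 = 0.2099; denominator = 1 − 0.2401 = 0.7599
φ_{22} = 0.2099 / 0.7599 = 0.276

0.276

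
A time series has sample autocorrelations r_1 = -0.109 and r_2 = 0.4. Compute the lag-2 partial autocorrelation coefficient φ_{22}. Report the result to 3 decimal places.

φ_{22} = (r_2 − r_1²) / (1 − r_1²)
r_1² = (-0.109)² = 0.011881
Numerator = 0.4 − 0.0119 = 0.3881; denominator = 1 − 0.0119 = 0.9881
φ_{22} = 0.3881 / 0.9881 = 0.393

0.393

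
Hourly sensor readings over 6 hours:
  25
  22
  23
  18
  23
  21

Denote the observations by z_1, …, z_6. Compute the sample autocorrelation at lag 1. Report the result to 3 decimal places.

Mean z̄ = (25 + 22 + 23 + 18 + 23 + 21)/6 = 22.0000
Deviations from mean: 3.0000, 0.0000, 1.0000, -4.0000, 1.0000, -1.0000
Σ(z_t−z̄)(z_{t+1}−z̄) = (0.0000) + (0.0000) + (-4.0000) + (-4.0000) + (-1.0000) = -9.0000
Denominator Σ(z_t−z̄)² = 28.0000
r_1 = -9.0000 / 28.0000 = -0.321

-0.321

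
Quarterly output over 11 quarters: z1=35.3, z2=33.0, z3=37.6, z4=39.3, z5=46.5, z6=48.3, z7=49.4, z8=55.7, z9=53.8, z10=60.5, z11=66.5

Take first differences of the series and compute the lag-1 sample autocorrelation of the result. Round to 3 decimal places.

First differences Δz: -2.3, 4.6, 1.7, 7.2, 1.8, 1.1, 6.3, -1.9, 6.7, 6.0
Mean of differences = 3.1200
Numerator Σ(Δz_t−Δz̄)(Δz_{t+1}−Δz̄) = -48.6844
Denominator Σ(Δz_t−Δz̄)² = 112.4760
r_1(Δz) = -48.6844 / 112.4760 = -0.433

-0.433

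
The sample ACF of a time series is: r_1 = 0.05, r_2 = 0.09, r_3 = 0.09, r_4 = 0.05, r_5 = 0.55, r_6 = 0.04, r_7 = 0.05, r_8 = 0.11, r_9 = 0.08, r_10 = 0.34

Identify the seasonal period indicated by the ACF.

5

The largest autocorrelation is r_5 = 0.55, with a weaker echo at lag 10 (0.34); the remaining lags stay at or below 0.11.
The dominant spike at lag 5 indicates a seasonal period of 5.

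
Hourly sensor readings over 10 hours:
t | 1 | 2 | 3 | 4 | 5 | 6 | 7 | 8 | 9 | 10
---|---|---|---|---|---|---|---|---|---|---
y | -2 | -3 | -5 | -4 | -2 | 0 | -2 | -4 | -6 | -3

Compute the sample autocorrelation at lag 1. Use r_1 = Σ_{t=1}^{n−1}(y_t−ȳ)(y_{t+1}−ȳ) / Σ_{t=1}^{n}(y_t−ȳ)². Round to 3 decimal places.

Mean ȳ = (-2 − 3 − 5 − 4 − 2 + 0 − 2 − 4 − 6 − 3)/10 = -3.1000
Numerator Σ_{t=1}^{9}(y_t−ȳ)(y_{t+1}−ȳ) = 8.7900
Denominator Σ(y_t−ȳ)² = 26.9000
r_1 = 8.7900 / 26.9000 = 0.327

0.327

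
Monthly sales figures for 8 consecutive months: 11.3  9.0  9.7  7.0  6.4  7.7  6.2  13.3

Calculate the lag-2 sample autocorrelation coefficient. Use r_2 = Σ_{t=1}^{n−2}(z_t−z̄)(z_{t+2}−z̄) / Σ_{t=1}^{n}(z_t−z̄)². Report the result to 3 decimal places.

0.070

Mean z̄ = (11.3 + 9.0 + 9.7 + 7.0 + 6.4 + 7.7 + 6.2 + 13.3)/8 = 8.8250
Deviations from mean: 2.4750, 0.1750, 0.8750, -1.8250, -2.4250, -1.1250, -2.6250, 4.4750
Σ(z_t−z̄)(z_{t+2}−z̄) = (2.1656) + (-0.3194) + (-2.1219) + (2.0531) + (6.3656) + (-5.0344) = 3.1088
Denominator Σ(z_t−z̄)² = 44.3150
r_2 = 3.1088 / 44.3150 = 0.070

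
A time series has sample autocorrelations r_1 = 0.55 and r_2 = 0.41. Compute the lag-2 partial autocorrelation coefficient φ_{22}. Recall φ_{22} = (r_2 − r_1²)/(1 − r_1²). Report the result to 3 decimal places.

φ_{22} = (r_2 − r_1²) / (1 − r_1²)
r_1² = (0.55)² = 0.3025
Numerator = 0.41 − 0.3025 = 0.1075; denominator = 1 − 0.3025 = 0.6975
φ_{22} = 0.1075 / 0.6975 = 0.154

0.154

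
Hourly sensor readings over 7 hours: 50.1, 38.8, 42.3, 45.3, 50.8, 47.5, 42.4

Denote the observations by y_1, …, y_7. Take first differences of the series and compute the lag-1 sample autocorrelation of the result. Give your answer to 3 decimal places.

-0.021

First differences Δy: -11.3, 3.5, 3.0, 5.5, -3.3, -5.1
Mean of differences = -1.2833
Numerator Σ(Δy_t−Δȳ)(Δy_{t+1}−Δȳ) = -4.3519
Denominator Σ(Δy_t−Δȳ)² = 206.2083
r_1(Δy) = -4.3519 / 206.2083 = -0.021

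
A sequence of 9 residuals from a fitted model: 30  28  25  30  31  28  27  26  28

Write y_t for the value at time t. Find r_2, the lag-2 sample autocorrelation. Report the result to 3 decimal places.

Mean ȳ = (30 + 28 + 25 + 30 + 31 + 28 + 27 + 26 + 28)/9 = 28.1111
Σ(y_t−ȳ)(y_{t+2}−ȳ) = (-5.8765) + (-0.2099) + (-8.9877) + (-0.2099) + (-3.2099) + (0.2346) + (0.1235) = -18.1358
Denominator Σ(y_t−ȳ)² = 30.8889
r_2 = -18.1358 / 30.8889 = -0.587

-0.587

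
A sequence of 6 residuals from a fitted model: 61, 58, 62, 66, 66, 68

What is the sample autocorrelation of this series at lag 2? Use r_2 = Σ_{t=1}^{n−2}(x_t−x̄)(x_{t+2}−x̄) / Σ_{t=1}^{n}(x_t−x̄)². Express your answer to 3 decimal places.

Mean x̄ = (61 + 58 + 62 + 66 + 66 + 68)/6 = 63.5000
Deviations from mean: -2.5000, -5.5000, -1.5000, 2.5000, 2.5000, 4.5000
Σ(x_t−x̄)(x_{t+2}−x̄) = (3.7500) + (-13.7500) + (-3.7500) + (11.2500) = -2.5000
Denominator Σ(x_t−x̄)² = 71.5000
r_2 = -2.5000 / 71.5000 = -0.035

-0.035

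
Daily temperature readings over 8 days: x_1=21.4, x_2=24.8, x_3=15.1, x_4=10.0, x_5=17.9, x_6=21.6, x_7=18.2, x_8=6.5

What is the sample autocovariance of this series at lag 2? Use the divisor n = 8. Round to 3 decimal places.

Mean x̄ = (21.4 + 24.8 + 15.1 + 10.0 + 17.9 + 21.6 + 18.2 + 6.5)/8 = 16.9375
Deviations: 4.4625, 7.8625, -1.8375, -6.9375, 0.9625, 4.6625, 1.2625, -10.4375
Σ_{t=1}^{6}(x_t−x̄)(x_{t+2}−x̄) = -144.3103
γ_2 = -144.3103 / 8 = -18.039

-18.039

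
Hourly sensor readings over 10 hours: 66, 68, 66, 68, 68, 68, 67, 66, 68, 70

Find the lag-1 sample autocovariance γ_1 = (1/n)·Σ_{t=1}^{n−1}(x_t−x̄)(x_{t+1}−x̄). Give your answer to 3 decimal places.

Mean x̄ = (66 + 68 + 66 + 68 + 68 + 68 + 67 + 66 + 68 + 70)/10 = 67.5000
Σ_{t=1}^{9}(x_t−x̄)(x_{t+1}−x̄) = -0.7500
γ_1 = -0.7500 / 10 = -0.075

-0.075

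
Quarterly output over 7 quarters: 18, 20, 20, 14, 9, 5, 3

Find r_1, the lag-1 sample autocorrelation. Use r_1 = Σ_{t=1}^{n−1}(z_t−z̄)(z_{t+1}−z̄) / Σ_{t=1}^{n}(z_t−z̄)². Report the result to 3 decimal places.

0.658

Mean z̄ = (18 + 20 + 20 + 14 + 9 + 5 + 3)/7 = 12.7143
Deviations from mean: 5.2857, 7.2857, 7.2857, 1.2857, -3.7143, -7.7143, -9.7143
Numerator Σ_{t=1}^{6}(z_t−z̄)(z_{t+1}−z̄) = 199.7755
Denominator Σ(z_t−z̄)² = 303.4286
r_1 = 199.7755 / 303.4286 = 0.658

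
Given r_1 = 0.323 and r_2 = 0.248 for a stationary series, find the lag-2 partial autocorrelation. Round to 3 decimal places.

0.160

φ_{22} = (r_2 − r_1²) / (1 − r_1²)
r_1² = (0.323)² = 0.104329
Numerator = 0.248 − 0.1043 = 0.1437; denominator = 1 − 0.1043 = 0.8957
φ_{22} = 0.1437 / 0.8957 = 0.160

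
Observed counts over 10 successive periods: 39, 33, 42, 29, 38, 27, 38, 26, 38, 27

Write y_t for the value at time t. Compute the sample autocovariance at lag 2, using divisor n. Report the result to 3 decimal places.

25.462

Mean ȳ = (39 + 33 + 42 + 29 + 38 + 27 + 38 + 26 + 38 + 27)/10 = 33.7000
Σ_{t=1}^{8}(y_t−ȳ)(y_{t+2}−ȳ) = 254.6200
γ_2 = 254.6200 / 10 = 25.462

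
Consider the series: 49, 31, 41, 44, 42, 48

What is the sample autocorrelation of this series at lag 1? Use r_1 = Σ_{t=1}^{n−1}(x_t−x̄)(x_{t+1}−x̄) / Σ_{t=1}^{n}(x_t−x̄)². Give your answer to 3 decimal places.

Mean x̄ = (49 + 31 + 41 + 44 + 42 + 48)/6 = 42.5000
Σ(x_t−x̄)(x_{t+1}−x̄) = (-74.7500) + (17.2500) + (-2.2500) + (-0.7500) + (-2.7500) = -63.2500
Denominator Σ(x_t−x̄)² = 209.5000
r_1 = -63.2500 / 209.5000 = -0.302

-0.302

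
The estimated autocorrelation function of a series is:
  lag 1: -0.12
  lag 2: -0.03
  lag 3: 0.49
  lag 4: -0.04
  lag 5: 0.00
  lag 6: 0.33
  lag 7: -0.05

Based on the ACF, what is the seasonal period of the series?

3

The largest autocorrelation is r_3 = 0.49, with a weaker echo at lag 6 (0.33); the remaining lags stay at or below 0.00.
The dominant spike at lag 3 indicates a seasonal period of 3.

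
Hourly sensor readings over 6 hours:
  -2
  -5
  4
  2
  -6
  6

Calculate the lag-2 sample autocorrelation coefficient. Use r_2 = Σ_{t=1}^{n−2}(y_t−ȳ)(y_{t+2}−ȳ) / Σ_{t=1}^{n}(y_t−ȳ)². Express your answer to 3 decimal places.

Mean ȳ = (-2 − 5 + 4 + 2 − 6 + 6)/6 = -0.1667
Deviations from mean: -1.8333, -4.8333, 4.1667, 2.1667, -5.8333, 6.1667
Σ(y_t−ȳ)(y_{t+2}−ȳ) = (-7.6389) + (-10.4722) + (-24.3056) + (13.3611) = -29.0556
Denominator Σ(y_t−ȳ)² = 120.8333
r_2 = -29.0556 / 120.8333 = -0.240

-0.240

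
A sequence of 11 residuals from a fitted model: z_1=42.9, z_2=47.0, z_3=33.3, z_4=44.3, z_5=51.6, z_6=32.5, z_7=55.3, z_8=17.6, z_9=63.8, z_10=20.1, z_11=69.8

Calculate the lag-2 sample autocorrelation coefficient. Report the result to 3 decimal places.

Mean z̄ = (42.9 + 47.0 + 33.3 + 44.3 + 51.6 + 32.5 + 55.3 + 17.6 + 63.8 + 20.1 + 69.8)/11 = 43.4727
Numerator Σ_{t=1}^{9}(z_t−z̄)(z_{t+2}−z̄) = 1677.3021
Denominator Σ(z_t−z̄)² = 2765.2818
r_2 = 1677.3021 / 2765.2818 = 0.607

0.607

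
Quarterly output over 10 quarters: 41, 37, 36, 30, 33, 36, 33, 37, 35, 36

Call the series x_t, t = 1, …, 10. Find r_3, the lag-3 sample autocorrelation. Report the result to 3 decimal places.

-0.335

Mean x̄ = (41 + 37 + 36 + 30 + 33 + 36 + 33 + 37 + 35 + 36)/10 = 35.4000
Σ(x_t−x̄)(x_{t+3}−x̄) = (-30.2400) + (-3.8400) + (0.3600) + (12.9600) + (-3.8400) + (-0.2400) + (-1.4400) = -26.2800
Denominator Σ(x_t−x̄)² = 78.4000
r_3 = -26.2800 / 78.4000 = -0.335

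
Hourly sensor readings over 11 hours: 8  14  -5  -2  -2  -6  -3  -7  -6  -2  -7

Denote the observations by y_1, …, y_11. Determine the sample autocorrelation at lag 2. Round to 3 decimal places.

Mean ȳ = (8 + 14 − 5 − 2 − 2 − 6 − 3 − 7 − 6 − 2 − 7)/11 = -1.6364
Numerator Σ_{t=1}^{9}(y_t−ȳ)(y_{t+2}−ȳ) = 19.9174
Denominator Σ(y_t−ȳ)² = 446.5455
r_2 = 19.9174 / 446.5455 = 0.045

0.045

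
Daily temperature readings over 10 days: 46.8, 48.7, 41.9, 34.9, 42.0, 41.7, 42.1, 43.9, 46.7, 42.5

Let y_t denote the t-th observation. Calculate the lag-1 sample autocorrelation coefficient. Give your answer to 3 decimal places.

0.271

Mean ȳ = (46.8 + 48.7 + 41.9 + 34.9 + 42.0 + 41.7 + 42.1 + 43.9 + 46.7 + 42.5)/10 = 43.1200
Numerator Σ_{t=1}^{9}(y_t−ȳ)(y_{t+1}−ȳ) = 35.7776
Denominator Σ(y_t−ȳ)² = 131.8560
r_1 = 35.7776 / 131.8560 = 0.271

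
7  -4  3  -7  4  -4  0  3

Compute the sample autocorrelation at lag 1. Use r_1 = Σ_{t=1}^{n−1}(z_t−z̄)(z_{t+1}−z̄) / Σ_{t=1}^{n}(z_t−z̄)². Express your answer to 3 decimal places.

Mean z̄ = (7 − 4 + 3 − 7 + 4 − 4 + 0 + 3)/8 = 0.2500
Deviations from mean: 6.7500, -4.2500, 2.7500, -7.2500, 3.7500, -4.2500, -0.2500, 2.7500
Σ(z_t−z̄)(z_{t+1}−z̄) = (-28.6875) + (-11.6875) + (-19.9375) + (-27.1875) + (-15.9375) + (1.0625) + (-0.6875) = -103.0625
Denominator Σ(z_t−z̄)² = 163.5000
r_1 = -103.0625 / 163.5000 = -0.630

-0.630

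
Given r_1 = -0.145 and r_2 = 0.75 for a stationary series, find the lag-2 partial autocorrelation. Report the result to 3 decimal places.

0.745

φ_{22} = (r_2 − r_1²) / (1 − r_1²)
r_1² = (-0.145)² = 0.021025
Numerator = 0.75 − 0.0210 = 0.7290; denominator = 1 − 0.0210 = 0.9790
φ_{22} = 0.7290 / 0.9790 = 0.745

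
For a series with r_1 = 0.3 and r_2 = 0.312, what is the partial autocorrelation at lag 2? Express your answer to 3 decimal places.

0.244

φ_{22} = (r_2 − r_1²) / (1 − r_1²)
r_1² = (0.3)² = 0.09
Numerator = 0.312 − 0.0900 = 0.2220; denominator = 1 − 0.0900 = 0.9100
φ_{22} = 0.2220 / 0.9100 = 0.244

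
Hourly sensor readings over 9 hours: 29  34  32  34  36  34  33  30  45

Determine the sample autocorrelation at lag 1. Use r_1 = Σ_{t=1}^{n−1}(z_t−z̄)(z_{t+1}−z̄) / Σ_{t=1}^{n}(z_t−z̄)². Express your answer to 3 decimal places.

Mean z̄ = (29 + 34 + 32 + 34 + 36 + 34 + 33 + 30 + 45)/9 = 34.1111
Numerator Σ_{t=1}^{8}(z_t−z̄)(z_{t+1}−z̄) = -39.4568
Denominator Σ(z_t−z̄)² = 170.8889
r_1 = -39.4568 / 170.8889 = -0.231

-0.231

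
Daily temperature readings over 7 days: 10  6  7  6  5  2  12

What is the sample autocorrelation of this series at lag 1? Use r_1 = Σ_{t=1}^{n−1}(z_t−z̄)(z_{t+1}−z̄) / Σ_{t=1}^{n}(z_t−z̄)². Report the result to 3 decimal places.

-0.267

Mean z̄ = (10 + 6 + 7 + 6 + 5 + 2 + 12)/7 = 6.8571
Numerator Σ_{t=1}^{6}(z_t−z̄)(z_{t+1}−z̄) = -17.3061
Denominator Σ(z_t−z̄)² = 64.8571
r_1 = -17.3061 / 64.8571 = -0.267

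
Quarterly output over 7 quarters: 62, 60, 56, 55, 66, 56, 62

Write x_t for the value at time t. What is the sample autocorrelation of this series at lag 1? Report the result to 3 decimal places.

-0.453

Mean x̄ = (62 + 60 + 56 + 55 + 66 + 56 + 62)/7 = 59.5714
Deviations from mean: 2.4286, 0.4286, -3.5714, -4.5714, 6.4286, -3.5714, 2.4286
Σ(x_t−x̄)(x_{t+1}−x̄) = (1.0408) + (-1.5306) + (16.3265) + (-29.3878) + (-22.9592) + (-8.6735) = -45.1837
Denominator Σ(x_t−x̄)² = 99.7143
r_1 = -45.1837 / 99.7143 = -0.453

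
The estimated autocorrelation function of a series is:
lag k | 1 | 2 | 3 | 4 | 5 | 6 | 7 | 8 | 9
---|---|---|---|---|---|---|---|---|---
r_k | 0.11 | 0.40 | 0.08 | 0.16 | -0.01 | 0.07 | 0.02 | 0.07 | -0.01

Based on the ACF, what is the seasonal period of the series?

2

The largest autocorrelation is r_2 = 0.40, with a weaker echo at lag 4 (0.16); the remaining lags stay at or below 0.11.
The dominant spike at lag 2 indicates a seasonal period of 2.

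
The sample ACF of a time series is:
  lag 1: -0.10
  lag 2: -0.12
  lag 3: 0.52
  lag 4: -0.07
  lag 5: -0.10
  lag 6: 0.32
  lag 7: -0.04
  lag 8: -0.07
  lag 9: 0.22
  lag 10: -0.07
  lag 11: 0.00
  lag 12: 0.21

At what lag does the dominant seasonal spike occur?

The largest autocorrelation is r_3 = 0.52, with weaker echoes at lags 6 (0.32), 9 (0.22) and 12 (0.21); the remaining lags stay at or below 0.00.
The dominant spike at lag 3 indicates a seasonal period of 3.

3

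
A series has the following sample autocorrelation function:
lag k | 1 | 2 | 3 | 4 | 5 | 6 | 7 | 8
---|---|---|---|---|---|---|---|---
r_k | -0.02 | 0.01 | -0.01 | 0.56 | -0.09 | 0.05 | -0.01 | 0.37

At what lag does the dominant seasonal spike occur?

4

The largest autocorrelation is r_4 = 0.56, with a weaker echo at lag 8 (0.37); the remaining lags stay at or below 0.05.
The dominant spike at lag 4 indicates a seasonal period of 4.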